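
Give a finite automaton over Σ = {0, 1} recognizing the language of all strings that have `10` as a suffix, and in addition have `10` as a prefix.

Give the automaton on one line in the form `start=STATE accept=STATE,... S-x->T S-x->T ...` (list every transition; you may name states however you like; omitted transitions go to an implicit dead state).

Build one automaton per condition and run them in lockstep. One (3 states) tracks how much of the suffix `10` has currently been matched; the other (4 states) tracks whether the input so far still matches the prefix `10`. Each combined state is a pair, one component from each; accept when both components accept.
An 8-state machine:
        0   1  
>  q0   q1  q2 
   q1   q1  q3 
   q2   q4  q3 
   q3   q5  q3 
 * q4   q6  q7 
   q5   q1  q3 
   q6   q6  q7 
   q7   q4  q7 
(> = start, * = accepting)

start=q0 accept=q4 q0-0->q1 q0-1->q2 q1-0->q1 q1-1->q3 q2-0->q4 q2-1->q3 q3-0->q5 q3-1->q3 q4-0->q6 q4-1->q7 q5-0->q1 q5-1->q3 q6-0->q6 q6-1->q7 q7-0->q4 q7-1->q7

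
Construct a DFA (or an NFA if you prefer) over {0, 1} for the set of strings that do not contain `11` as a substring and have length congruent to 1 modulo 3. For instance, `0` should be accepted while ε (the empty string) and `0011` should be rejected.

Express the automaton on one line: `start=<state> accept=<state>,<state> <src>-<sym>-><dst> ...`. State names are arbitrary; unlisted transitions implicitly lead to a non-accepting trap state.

start=s0 accept=s1,s2 s0-0->s1 s0-1->s2 s1-0->s3 s1-1->s4 s2-0->s3 s2-1->s5 s3-0->s0 s3-1->s6 s4-0->s0 s4-1->s5 s5-0->s5 s5-1->s5 s6-0->s1 s6-1->s5

Build one automaton per condition and run them in lockstep. One (3 states) tracks partial matches of the forbidden pattern `11`; the other (3 states) tracks the input length modulo 3. Each combined state is a pair, one component from each; accept when both components accept. After merging equivalent states the machine shrinks.
7 states suffice.
        0   1  
>  s0   s1  s2 
 * s1   s3  s4 
 * s2   s3  s5 
   s3   s0  s6 
   s4   s0  s5 
   s5   s5  s5 
   s6   s1  s5 
(> = start, * = accepting)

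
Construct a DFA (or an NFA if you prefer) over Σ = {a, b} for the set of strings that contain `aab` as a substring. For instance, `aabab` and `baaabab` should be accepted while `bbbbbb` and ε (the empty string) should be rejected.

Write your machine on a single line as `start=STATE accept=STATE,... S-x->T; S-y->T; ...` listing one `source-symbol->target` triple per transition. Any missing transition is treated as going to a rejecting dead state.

Track how much of `aab` has been matched so far: state q0 is no progress, q3 is the absorbing accept state reached once `aab` has occurred. Intermediate states record partial matches; on a mismatch, fall back to the longest reusable overlap.
4 states suffice.
        a   b  
>  q0   q1  q0 
   q1   q2  q0 
   q2   q2  q3 
 * q3   q3  q3 
(> = start, * = accepting)

start=q0; accept=q3; q0-a->q1; q0-b->q0; q1-a->q2; q1-b->q0; q2-a->q2; q2-b->q3; q3-a->q3; q3-b->q3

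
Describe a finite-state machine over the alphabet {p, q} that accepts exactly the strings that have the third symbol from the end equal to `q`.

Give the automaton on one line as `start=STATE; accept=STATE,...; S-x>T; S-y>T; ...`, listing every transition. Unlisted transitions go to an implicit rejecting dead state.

start=A; accept=L,M,N,O; A-p>B; A-q>C; B-p>D; B-q>E; C-p>F; C-q>G; D-p>H; D-q>I; E-p>J; E-q>K; F-p>L; F-q>M; G-p>N; G-q>O; H-p>H; H-q>I; I-p>J; I-q>K; J-p>L; J-q>M; K-p>N; K-q>O; L-p>H; L-q>I; M-p>J; M-q>K; N-p>L; N-q>M; O-p>N; O-q>O

Because acceptance depends on a position counted from the end, the machine has to buffer the most recent 3 symbols. Make each state the string of the last up-to-3 symbols read; on input `x` shift the window left and append `x`. Accept when the buffered window has length 3 and begins with `q`.
       p  q 
>  A   B  C 
   B   D  E 
   C   F  G 
   D   H  I 
   E   J  K 
   F   L  M 
   G   N  O 
   H   H  I 
   I   J  K 
   J   L  M 
   K   N  O 
 * L   H  I 
 * M   J  K 
 * N   L  M 
 * O   N  O 
(> = start, * = accepting)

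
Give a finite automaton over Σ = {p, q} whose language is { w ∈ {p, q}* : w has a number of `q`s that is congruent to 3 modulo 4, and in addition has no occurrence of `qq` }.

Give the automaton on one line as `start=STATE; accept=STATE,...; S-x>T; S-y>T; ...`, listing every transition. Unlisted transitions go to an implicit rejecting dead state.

start=S0; accept=S8,S10; S0-p>S0; S0-q>S1; S1-p>S2; S1-q>S3; S2-p>S2; S2-q>S4; S3-p>S3; S3-q>S5; S4-p>S6; S4-q>S5; S5-p>S5; S5-q>S7; S6-p>S6; S6-q>S8; S7-p>S7; S7-q>S9; S8-p>S10; S8-q>S7; S9-p>S9; S9-q>S3; S10-p>S10; S10-q>S11; S11-p>S0; S11-q>S9

Handle the two conditions separately and then intersect. One (4 states) tracks the count of `q`s modulo 4; the other (3 states) tracks partial matches of the forbidden pattern `qq`. Each combined state is a pair, one component from each; accept when both components accept.
12 states suffice.
          p    q  
>  S0     S0   S1 
   S1     S2   S3 
   S2     S2   S4 
   S3     S3   S5 
   S4     S6   S5 
   S5     S5   S7 
   S6     S6   S8 
   S7     S7   S9 
 * S8    S10   S7 
   S9     S9   S3 
 * S10   S10  S11 
   S11    S0   S9 
(> = start, * = accepting)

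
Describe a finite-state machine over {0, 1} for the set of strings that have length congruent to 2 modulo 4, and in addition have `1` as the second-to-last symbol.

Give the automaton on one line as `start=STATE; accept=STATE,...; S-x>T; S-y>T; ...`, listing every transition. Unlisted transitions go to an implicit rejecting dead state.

start=S0; accept=S5,S6; S0-0>S1; S0-1>S2; S1-0>S3; S1-1>S4; S2-0>S5; S2-1>S6; S3-0>S7; S3-1>S8; S4-0>S9; S4-1>S10; S5-0>S7; S5-1>S8; S6-0>S9; S6-1>S10; S7-0>S11; S7-1>S12; S8-0>S13; S8-1>S14; S9-0>S11; S9-1>S12; S10-0>S13; S10-1>S14; S11-0>S15; S11-1>S16; S12-0>S17; S12-1>S18; S13-0>S15; S13-1>S16; S14-0>S17; S14-1>S18; S15-0>S3; S15-1>S4; S16-0>S5; S16-1>S6; S17-0>S3; S17-1>S4; S18-0>S5; S18-1>S6

Handle the two conditions separately and then intersect. The first has 4 states tracking the input length modulo 4; the second has 7 states tracking the last 2 symbols read. A product state is a pair (one from each), accepting exactly when both do.
          0    1  
>  S0     S1   S2 
   S1     S3   S4 
   S2     S5   S6 
   S3     S7   S8 
   S4     S9  S10 
 * S5     S7   S8 
 * S6     S9  S10 
   S7    S11  S12 
   S8    S13  S14 
   S9    S11  S12 
   S10   S13  S14 
   S11   S15  S16 
   S12   S17  S18 
   S13   S15  S16 
   S14   S17  S18 
   S15    S3   S4 
   S16    S5   S6 
   S17    S3   S4 
   S18    S5   S6 
(> = start, * = accepting)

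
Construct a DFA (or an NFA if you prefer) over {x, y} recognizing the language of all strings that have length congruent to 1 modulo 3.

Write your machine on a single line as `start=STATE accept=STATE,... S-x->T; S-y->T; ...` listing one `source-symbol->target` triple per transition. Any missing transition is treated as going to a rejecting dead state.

start=q0; accept=q1; q0-x->q1; q0-y->q1; q1-x->q2; q1-y->q2; q2-x->q0; q2-y->q0

Count input length modulo 3: every symbol advances one step around the cycle q0 → q1 → q2 → q0. Accept at q1.
A 3-state machine:
        x   y  
>  q0   q1  q1 
 * q1   q2  q2 
   q2   q0  q0 
(> = start, * = accepting)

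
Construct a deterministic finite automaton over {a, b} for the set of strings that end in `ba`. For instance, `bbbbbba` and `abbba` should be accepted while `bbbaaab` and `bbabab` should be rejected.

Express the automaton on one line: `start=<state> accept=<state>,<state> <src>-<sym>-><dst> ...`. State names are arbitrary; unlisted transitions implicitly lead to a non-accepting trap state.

Remember how much of `ba` the current input suffix matches. State s0 means no match yet; s1 means the last symbol is `b`; s2 means the last 2 symbols are `ba`. Only s2 accepts. On a mismatch, fall back to the longest proper suffix that is still a prefix of `ba`.
        a   b  
>  s0   s0  s1 
   s1   s2  s1 
 * s2   s0  s1 
(> = start, * = accepting)

start=s0 accept=s2 s0-a->s0 s0-b->s1 s1-a->s2 s1-b->s1 s2-a->s0 s2-b->s1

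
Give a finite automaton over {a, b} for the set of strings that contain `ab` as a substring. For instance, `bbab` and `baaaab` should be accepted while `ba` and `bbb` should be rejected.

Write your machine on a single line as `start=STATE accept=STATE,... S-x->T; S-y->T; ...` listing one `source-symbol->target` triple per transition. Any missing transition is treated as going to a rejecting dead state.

start=q0; accept=q2; q0-a->q1; q0-b->q0; q1-a->q1; q1-b->q2; q2-a->q2; q2-b->q2

Track how much of `ab` has been matched so far: state q0 is no progress, q2 is the absorbing accept state reached once `ab` has occurred. Intermediate states record partial matches; on a mismatch, fall back to the longest reusable overlap.
A 3-state machine:
        a   b  
>  q0   q1  q0 
   q1   q1  q2 
 * q2   q2  q2 
(> = start, * = accepting)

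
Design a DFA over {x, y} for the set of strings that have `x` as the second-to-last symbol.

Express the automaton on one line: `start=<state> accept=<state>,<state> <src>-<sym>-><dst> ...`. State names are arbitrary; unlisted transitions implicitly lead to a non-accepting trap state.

Because acceptance depends on a position counted from the end, the machine has to buffer the most recent 2 symbols. Make each state the string of the last up-to-2 symbols read; on input `x` shift the window left and append `x`. Accept when the buffered window has length 2 and begins with `x`.
A 7-state machine:
        x   y  
>  q0   q1  q2 
   q1   q3  q4 
   q2   q5  q6 
 * q3   q3  q4 
 * q4   q5  q6 
   q5   q3  q4 
   q6   q5  q6 
(> = start, * = accepting)

start=q0 accept=q3,q4 q0-x->q1 q0-y->q2 q1-x->q3 q1-y->q4 q2-x->q5 q2-y->q6 q3-x->q3 q3-y->q4 q4-x->q5 q4-y->q6 q5-x->q3 q5-y->q4 q6-x->q5 q6-y->q6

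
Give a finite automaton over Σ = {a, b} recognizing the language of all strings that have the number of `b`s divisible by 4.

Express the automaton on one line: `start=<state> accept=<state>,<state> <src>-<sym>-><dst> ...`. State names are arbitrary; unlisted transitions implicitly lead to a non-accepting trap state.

Keep the running count of `b`s modulo 4: each `b` advances along the cycle q0 → q1 → q2 → q3 → q0 while other symbols loop. Accept at q0.
        a   b  
>* q0   q0  q1 
   q1   q1  q2 
   q2   q2  q3 
   q3   q3  q0 
(> = start, * = accepting)

start=q0 accept=q0 q0-a->q0 q0-b->q1 q1-a->q1 q1-b->q2 q2-a->q2 q2-b->q3 q3-a->q3 q3-b->q0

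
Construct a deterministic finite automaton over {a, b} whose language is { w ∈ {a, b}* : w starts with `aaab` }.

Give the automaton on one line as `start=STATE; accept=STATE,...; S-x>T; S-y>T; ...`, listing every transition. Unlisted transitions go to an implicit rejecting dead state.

start=s0; accept=s4; s0-a>s1; s0-b>s5; s1-a>s2; s1-b>s5; s2-a>s3; s2-b>s5; s3-a>s5; s3-b>s4; s4-a>s4; s4-b>s4; s5-a>s5; s5-b>s5

Walk along `aaab` while the input agrees: from s0 take `a` to s1, and so on. Any deviation drops to the rejecting sink s5. Once s4 is reached the prefix is confirmed and every continuation is accepted.
        a   b  
>  s0   s1  s5 
   s1   s2  s5 
   s2   s3  s5 
   s3   s5  s4 
 * s4   s4  s4 
   s5   s5  s5 
(> = start, * = accepting)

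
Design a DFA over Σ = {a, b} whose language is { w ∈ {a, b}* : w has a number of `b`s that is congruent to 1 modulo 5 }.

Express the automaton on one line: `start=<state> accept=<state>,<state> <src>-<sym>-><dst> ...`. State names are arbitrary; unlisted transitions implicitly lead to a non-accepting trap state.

Keep the running count of `b`s modulo 5: each `b` advances along the cycle q0 → q1 → q2 → q3 → q4 → q0 while other symbols loop. Accept at q1.
5 states suffice.
        a   b  
>  q0   q0  q1 
 * q1   q1  q2 
   q2   q2  q3 
   q3   q3  q4 
   q4   q4  q0 
(> = start, * = accepting)

start=q0 accept=q1 q0-a->q0 q0-b->q1 q1-a->q1 q1-b->q2 q2-a->q2 q2-b->q3 q3-a->q3 q3-b->q4 q4-a->q4 q4-b->q0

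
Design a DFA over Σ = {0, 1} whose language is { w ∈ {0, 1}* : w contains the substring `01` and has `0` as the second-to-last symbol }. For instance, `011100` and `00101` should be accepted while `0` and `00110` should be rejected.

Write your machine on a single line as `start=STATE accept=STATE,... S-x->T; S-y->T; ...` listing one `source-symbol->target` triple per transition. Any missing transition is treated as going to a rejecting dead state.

Run two small machines in parallel and take their product. The first has 3 states tracking whether and how much of `01` has been seen; the second has 7 states tracking the last 2 symbols read. A product state is a pair (one from each), accepting exactly when both do.
A 10-state machine:
        0   1  
>  q0   q1  q2 
   q1   q3  q4 
   q2   q5  q6 
   q3   q3  q4 
 * q4   q7  q8 
   q5   q3  q4 
   q6   q5  q6 
   q7   q9  q4 
   q8   q7  q8 
 * q9   q9  q4 
(> = start, * = accepting)

start=q0; accept=q4,q9; q0-0->q1; q0-1->q2; q1-0->q3; q1-1->q4; q2-0->q5; q2-1->q6; q3-0->q3; q3-1->q4; q4-0->q7; q4-1->q8; q5-0->q3; q5-1->q4; q6-0->q5; q6-1->q6; q7-0->q9; q7-1->q4; q8-0->q7; q8-1->q8; q9-0->q9; q9-1->q4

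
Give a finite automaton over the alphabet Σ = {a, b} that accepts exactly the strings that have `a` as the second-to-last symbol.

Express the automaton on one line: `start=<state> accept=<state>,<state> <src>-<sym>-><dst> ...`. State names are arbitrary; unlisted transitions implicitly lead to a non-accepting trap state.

A DFA must remember the last 2 symbols (since which symbol is second-to-last isn't known until the input ends). Use one state per possible window of the last ≤2 symbols; accept from those whose window starts with `a`.
7 states suffice.
        a   b  
>  q0   q1  q2 
   q1   q3  q4 
   q2   q5  q6 
 * q3   q3  q4 
 * q4   q5  q6 
   q5   q3  q4 
   q6   q5  q6 
(> = start, * = accepting)

start=q0 accept=q3,q4 q0-a->q1 q0-b->q2 q1-a->q3 q1-b->q4 q2-a->q5 q2-b->q6 q3-a->q3 q3-b->q4 q4-a->q5 q4-b->q6 q5-a->q3 q5-b->q4 q6-a->q5 q6-b->q6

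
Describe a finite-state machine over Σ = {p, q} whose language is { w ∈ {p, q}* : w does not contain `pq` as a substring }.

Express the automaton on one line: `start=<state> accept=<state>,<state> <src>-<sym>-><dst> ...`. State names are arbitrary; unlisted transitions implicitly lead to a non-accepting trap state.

Track partial matches of the forbidden pattern `pq`. State S2 is a dead state reached once `pq` has occurred; every other state accepts. S0 means no part of `pq` is currently matched.
3 states suffice.
        p   q  
>* S0   S1  S0 
 * S1   S1  S2 
   S2   S2  S2 
(> = start, * = accepting)

start=S0 accept=S0,S1 S0-p->S1 S0-q->S0 S1-p->S1 S1-q->S2 S2-p->S2 S2-q->S2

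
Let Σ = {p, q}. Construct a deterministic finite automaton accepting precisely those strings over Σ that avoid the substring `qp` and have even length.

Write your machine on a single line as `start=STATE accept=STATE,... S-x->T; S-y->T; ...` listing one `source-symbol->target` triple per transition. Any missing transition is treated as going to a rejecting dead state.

Handle the two conditions separately and then intersect. One (3 states) tracks partial matches of the forbidden pattern `qp`; the other (2 states) tracks the input length modulo 2. Each combined state is a pair, one component from each; accept when both components accept.
A 6-state machine:
        p   q  
>* S0   S1  S2 
   S1   S0  S3 
   S2   S4  S3 
 * S3   S5  S2 
   S4   S5  S5 
   S5   S4  S4 
(> = start, * = accepting)

start=S0; accept=S0,S3; S0-p->S1; S0-q->S2; S1-p->S0; S1-q->S3; S2-p->S4; S2-q->S3; S3-p->S5; S3-q->S2; S4-p->S5; S4-q->S5; S5-p->S4; S5-q->S4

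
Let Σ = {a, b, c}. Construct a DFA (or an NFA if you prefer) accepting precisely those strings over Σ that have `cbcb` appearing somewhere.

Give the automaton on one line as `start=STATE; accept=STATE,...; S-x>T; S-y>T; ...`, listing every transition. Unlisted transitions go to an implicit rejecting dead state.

start=s0; accept=s4; s0-a>s0; s0-b>s0; s0-c>s1; s1-a>s0; s1-b>s2; s1-c>s1; s2-a>s0; s2-b>s0; s2-c>s3; s3-a>s0; s3-b>s4; s3-c>s1; s4-a>s4; s4-b>s4; s4-c>s4

States s0..s3 record the length of the longest prefix of `cbcb` that matches the current input suffix. Reaching s4 means `cbcb` has been seen, and we stay there forever. Accept from s4.
With 5 states:
        a   b   c  
>  s0   s0  s0  s1 
   s1   s0  s2  s1 
   s2   s0  s0  s3 
   s3   s0  s4  s1 
 * s4   s4  s4  s4 
(> = start, * = accepting)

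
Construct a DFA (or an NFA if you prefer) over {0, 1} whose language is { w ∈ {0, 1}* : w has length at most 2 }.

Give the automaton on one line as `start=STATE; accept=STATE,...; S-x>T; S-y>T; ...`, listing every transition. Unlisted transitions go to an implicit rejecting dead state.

We only need to distinguish lengths 0, 1, …, 2, and '>2'. Chain q0 → q1 → q2 → q3 on every symbol, with q3 looping. Accepting states: {q0, q1, q2}.
4 states suffice.
        0   1  
>* q0   q1  q1 
 * q1   q2  q2 
 * q2   q3  q3 
   q3   q3  q3 
(> = start, * = accepting)

start=q0; accept=q0,q1,q2; q0-0>q1; q0-1>q1; q1-0>q2; q1-1>q2; q2-0>q3; q2-1>q3; q3-0>q3; q3-1>q3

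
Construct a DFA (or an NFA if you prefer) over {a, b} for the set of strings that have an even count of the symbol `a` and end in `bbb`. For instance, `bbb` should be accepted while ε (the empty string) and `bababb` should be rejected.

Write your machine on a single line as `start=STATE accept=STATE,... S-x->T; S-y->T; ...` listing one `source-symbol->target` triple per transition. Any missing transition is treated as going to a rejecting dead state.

start=s0; accept=s4; s0-a->s1; s0-b->s2; s1-a->s0; s1-b->s1; s2-a->s1; s2-b->s3; s3-a->s1; s3-b->s4; s4-a->s1; s4-b->s4

Handle the two conditions separately and then intersect. The first has 2 states tracking the count of `a`s modulo 2; the second has 4 states tracking how much of the suffix `bbb` has currently been matched. A product state is a pair (one from each), accepting exactly when both do. After merging equivalent states the machine shrinks.
With 5 states:
        a   b  
>  s0   s1  s2 
   s1   s0  s1 
   s2   s1  s3 
   s3   s1  s4 
 * s4   s1  s4 
(> = start, * = accepting)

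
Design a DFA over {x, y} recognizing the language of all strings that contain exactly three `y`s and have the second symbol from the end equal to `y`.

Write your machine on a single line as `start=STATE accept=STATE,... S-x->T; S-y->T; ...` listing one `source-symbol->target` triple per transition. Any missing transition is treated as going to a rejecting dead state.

start=s0; accept=s4,s6; s0-x->s0; s0-y->s1; s1-x->s1; s1-y->s2; s2-x->s3; s2-y->s4; s3-x->s3; s3-y->s5; s4-x->s6; s4-y->s7; s5-x->s6; s5-y->s7; s6-x->s7; s6-y->s7; s7-x->s7; s7-y->s7

Handle the two conditions separately and then intersect. One (5 states) tracks the count of `y`s, saturating at 4; the other (7 states) tracks the last 2 symbols read. Each combined state is a pair, one component from each; accept when both components accept. Equivalent product states are then merged.
8 states suffice.
        x   y  
>  s0   s0  s1 
   s1   s1  s2 
   s2   s3  s4 
   s3   s3  s5 
 * s4   s6  s7 
   s5   s6  s7 
 * s6   s7  s7 
   s7   s7  s7 
(> = start, * = accepting)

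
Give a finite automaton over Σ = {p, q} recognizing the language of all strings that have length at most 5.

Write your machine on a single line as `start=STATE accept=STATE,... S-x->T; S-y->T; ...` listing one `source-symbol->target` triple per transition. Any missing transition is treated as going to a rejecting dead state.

start=S0; accept=S0,S1,S2,S3,S4,S5; S0-p->S1; S0-q->S1; S1-p->S2; S1-q->S2; S2-p->S3; S2-q->S3; S3-p->S4; S3-q->S4; S4-p->S5; S4-q->S5; S5-p->S6; S5-q->S6; S6-p->S6; S6-q->S6

We only need to distinguish lengths 0, 1, …, 5, and '>5'. Chain S0 → S1 → S2 → S3 → S4 → S5 → S6 on every symbol, with S6 looping. Accepting states: {S0, S1, S2, S3, S4, S5}.
7 states suffice.
        p   q  
>* S0   S1  S1 
 * S1   S2  S2 
 * S2   S3  S3 
 * S3   S4  S4 
 * S4   S5  S5 
 * S5   S6  S6 
   S6   S6  S6 
(> = start, * = accepting)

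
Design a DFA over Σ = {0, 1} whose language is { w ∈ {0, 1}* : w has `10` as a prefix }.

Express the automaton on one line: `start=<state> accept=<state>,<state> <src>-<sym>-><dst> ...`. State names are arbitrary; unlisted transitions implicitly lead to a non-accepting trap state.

start=q0 accept=q2 q0-0->q3 q0-1->q1 q1-0->q2 q1-1->q3 q2-0->q2 q2-1->q2 q3-0->q3 q3-1->q3

Walk along `10` while the input agrees: from q0 take `1` to q1, and so on. Any deviation drops to the rejecting sink q3. Once q2 is reached the prefix is confirmed and every continuation is accepted.
With 4 states:
        0   1  
>  q0   q3  q1 
   q1   q2  q3 
 * q2   q2  q2 
   q3   q3  q3 
(> = start, * = accepting)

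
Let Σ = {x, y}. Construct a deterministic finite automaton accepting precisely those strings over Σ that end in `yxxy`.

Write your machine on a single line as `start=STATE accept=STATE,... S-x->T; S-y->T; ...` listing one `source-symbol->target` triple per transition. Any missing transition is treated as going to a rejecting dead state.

Remember how much of `yxxy` the current input suffix matches. State A means no match yet; B means the last symbol is `y`; C means the last 2 symbols are `yx`; D means the last 3 symbols are `yxx`; E means the last 4 symbols are `yxxy`. Only E accepts. On a mismatch, fall back to the longest proper suffix that is still a prefix of `yxxy`.
A 5-state machine:
       x  y 
>  A   A  B 
   B   C  B 
   C   D  B 
   D   A  E 
 * E   C  B 
(> = start, * = accepting)

start=A; accept=E; A-x->A; A-y->B; B-x->C; B-y->B; C-x->D; C-y->B; D-x->A; D-y->E; E-x->C; E-y->B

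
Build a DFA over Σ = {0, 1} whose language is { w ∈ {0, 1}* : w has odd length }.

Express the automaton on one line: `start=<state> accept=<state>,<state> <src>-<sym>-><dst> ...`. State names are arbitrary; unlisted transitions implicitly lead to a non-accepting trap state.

Count input length modulo 2: every symbol advances one step around the cycle A → B → A. Accept at B.
       0  1 
>  A   B  B 
 * B   A  A 
(> = start, * = accepting)

start=A accept=B A-0->B A-1->B B-0->A B-1->A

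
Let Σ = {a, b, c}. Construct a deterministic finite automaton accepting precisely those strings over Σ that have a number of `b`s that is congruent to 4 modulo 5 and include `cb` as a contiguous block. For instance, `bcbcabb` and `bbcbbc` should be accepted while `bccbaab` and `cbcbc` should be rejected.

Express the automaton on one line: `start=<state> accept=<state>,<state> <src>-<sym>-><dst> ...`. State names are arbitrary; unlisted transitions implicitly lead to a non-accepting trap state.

start=q0 accept=q13 q0-a->q0 q0-b->q1 q0-c->q2 q1-a->q1 q1-b->q3 q1-c->q4 q2-a->q0 q2-b->q5 q2-c->q2 q3-a->q3 q3-b->q6 q3-c->q7 q4-a->q1 q4-b->q8 q4-c->q4 q5-a->q5 q5-b->q8 q5-c->q5 q6-a->q6 q6-b->q9 q6-c->q10 q7-a->q3 q7-b->q11 q7-c->q7 q8-a->q8 q8-b->q11 q8-c->q8 q9-a->q9 q9-b->q0 q9-c->q12 q10-a->q6 q10-b->q13 q10-c->q10 q11-a->q11 q11-b->q13 q11-c->q11 q12-a->q9 q12-b->q14 q12-c->q12 q13-a->q13 q13-b->q14 q13-c->q13 q14-a->q14 q14-b->q5 q14-c->q14

Run two small machines in parallel and take their product. One (5 states) tracks the count of `b`s modulo 5; the other (3 states) tracks whether and how much of `cb` has been seen. Each combined state is a pair, one component from each; accept when both components accept.
With 15 states:
          a    b    c  
>  q0     q0   q1   q2 
   q1     q1   q3   q4 
   q2     q0   q5   q2 
   q3     q3   q6   q7 
   q4     q1   q8   q4 
   q5     q5   q8   q5 
   q6     q6   q9  q10 
   q7     q3  q11   q7 
   q8     q8  q11   q8 
   q9     q9   q0  q12 
   q10    q6  q13  q10 
   q11   q11  q13  q11 
   q12    q9  q14  q12 
 * q13   q13  q14  q13 
   q14   q14   q5  q14 
(> = start, * = accepting)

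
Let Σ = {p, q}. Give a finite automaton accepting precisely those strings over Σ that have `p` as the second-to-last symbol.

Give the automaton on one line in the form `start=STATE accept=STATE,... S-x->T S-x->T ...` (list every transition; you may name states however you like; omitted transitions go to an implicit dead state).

A DFA must remember the last 2 symbols (since which symbol is second-to-last isn't known until the input ends). Use one state per possible window of the last ≤2 symbols; accept from those whose window starts with `p`.
       p  q 
>  A   B  C 
   B   D  E 
   C   F  G 
 * D   D  E 
 * E   F  G 
   F   D  E 
   G   F  G 
(> = start, * = accepting)

start=A accept=D,E A-p->B A-q->C B-p->D B-q->E C-p->F C-q->G D-p->D D-q->E E-p->F E-q->G F-p->D F-q->E G-p->F G-q->G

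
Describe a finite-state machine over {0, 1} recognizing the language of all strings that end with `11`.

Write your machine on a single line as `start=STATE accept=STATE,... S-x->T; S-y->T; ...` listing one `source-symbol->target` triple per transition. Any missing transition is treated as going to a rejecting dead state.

start=s0; accept=s2; s0-0->s0; s0-1->s1; s1-0->s0; s1-1->s2; s2-0->s0; s2-1->s2

Let each state record the length of the longest suffix of the input read so far that is also a prefix of `11`. s1 means the last symbol is `1`; s2 means the last 2 symbols are `11`. Accept only at s2, where the string currently ends in `11`.
A 3-state machine:
        0   1  
>  s0   s0  s1 
   s1   s0  s2 
 * s2   s0  s2 
(> = start, * = accepting)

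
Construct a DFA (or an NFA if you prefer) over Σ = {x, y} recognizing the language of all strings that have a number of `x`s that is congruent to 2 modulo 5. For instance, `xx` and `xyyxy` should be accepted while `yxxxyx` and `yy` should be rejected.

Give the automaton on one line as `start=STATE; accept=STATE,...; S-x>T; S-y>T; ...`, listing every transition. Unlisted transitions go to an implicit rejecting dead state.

Keep the running count of `x`s modulo 5: each `x` advances along the cycle A → B → C → D → E → A while other symbols loop. Accept at C.
5 states suffice.
       x  y 
>  A   B  A 
   B   C  B 
 * C   D  C 
   D   E  D 
   E   A  E 
(> = start, * = accepting)

start=A; accept=C; A-x>B; A-y>A; B-x>C; B-y>B; C-x>D; C-y>C; D-x>E; D-y>D; E-x>A; E-y>E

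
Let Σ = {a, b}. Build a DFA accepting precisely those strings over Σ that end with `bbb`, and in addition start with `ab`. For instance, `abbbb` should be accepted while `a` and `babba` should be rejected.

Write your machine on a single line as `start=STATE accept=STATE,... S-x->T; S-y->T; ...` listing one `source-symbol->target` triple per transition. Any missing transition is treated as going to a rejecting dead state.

Handle the two conditions separately and then intersect. One (4 states) tracks how much of the suffix `bbb` has currently been matched; the other (4 states) tracks whether the input so far still matches the prefix `ab`. Each combined state is a pair, one component from each; accept when both components accept. After merging equivalent states the machine shrinks.
A 7-state machine:
        a   b  
>  q0   q1  q2 
   q1   q2  q3 
   q2   q2  q2 
   q3   q4  q5 
   q4   q4  q3 
   q5   q4  q6 
 * q6   q4  q6 
(> = start, * = accepting)

start=q0; accept=q6; q0-a->q1; q0-b->q2; q1-a->q2; q1-b->q3; q2-a->q2; q2-b->q2; q3-a->q4; q3-b->q5; q4-a->q4; q4-b->q3; q5-a->q4; q5-b->q6; q6-a->q4; q6-b->q6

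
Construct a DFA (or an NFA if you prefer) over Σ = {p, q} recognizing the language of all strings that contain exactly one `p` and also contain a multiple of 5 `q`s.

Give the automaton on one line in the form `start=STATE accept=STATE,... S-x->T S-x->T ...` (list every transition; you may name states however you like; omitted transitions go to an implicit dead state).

start=A accept=B A-p->B A-q->C B-p->D B-q->E C-p->E C-q->F D-p->D D-q->G E-p->G E-q->H F-p->H F-q->I G-p->G G-q->J H-p->J H-q->K I-p->K I-q->L J-p->J J-q->M K-p->M K-q->N L-p->N L-q->A M-p->M M-q->O N-p->O N-q->B O-p->O O-q->D

Build one automaton per condition and run them in lockstep. The first has 3 states tracking the count of `p`s, saturating at 2; the second has 5 states tracking the count of `q`s modulo 5. A product state is a pair (one from each), accepting exactly when both do.
With 15 states:
       p  q 
>  A   B  C 
 * B   D  E 
   C   E  F 
   D   D  G 
   E   G  H 
   F   H  I 
   G   G  J 
   H   J  K 
   I   K  L 
   J   J  M 
   K   M  N 
   L   N  A 
   M   M  O 
   N   O  B 
   O   O  D 
(> = start, * = accepting)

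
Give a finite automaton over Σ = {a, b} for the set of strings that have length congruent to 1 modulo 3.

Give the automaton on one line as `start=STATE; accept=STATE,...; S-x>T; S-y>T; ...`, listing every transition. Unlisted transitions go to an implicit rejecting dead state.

start=S0; accept=S1; S0-a>S1; S0-b>S1; S1-a>S2; S1-b>S2; S2-a>S0; S2-b>S0

Count input length modulo 3: every symbol advances one step around the cycle S0 → S1 → S2 → S0. Accept at S1.
        a   b  
>  S0   S1  S1 
 * S1   S2  S2 
   S2   S0  S0 
(> = start, * = accepting)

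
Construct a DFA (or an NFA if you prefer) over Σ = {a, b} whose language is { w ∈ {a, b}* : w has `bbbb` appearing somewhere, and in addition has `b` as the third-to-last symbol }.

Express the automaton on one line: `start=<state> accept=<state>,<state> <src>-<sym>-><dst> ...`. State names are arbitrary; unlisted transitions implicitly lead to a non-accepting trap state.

start=q0 accept=q4,q5,q6,q7 q0-a->q0 q0-b->q1 q1-a->q0 q1-b->q2 q2-a->q0 q2-b->q3 q3-a->q0 q3-b->q4 q4-a->q5 q4-b->q4 q5-a->q6 q5-b->q7 q6-a->q8 q6-b->q9 q7-a->q10 q7-b->q11 q8-a->q8 q8-b->q9 q9-a->q10 q9-b->q11 q10-a->q6 q10-b->q7 q11-a->q5 q11-b->q4

Run two small machines in parallel and take their product. The first has 5 states tracking whether and how much of `bbbb` has been seen; the second has 15 states tracking the last 3 symbols read. A product state is a pair (one from each), accepting exactly when both do. Minimizing collapses redundant product states.
12 states suffice.
          a    b  
>  q0     q0   q1 
   q1     q0   q2 
   q2     q0   q3 
   q3     q0   q4 
 * q4     q5   q4 
 * q5     q6   q7 
 * q6     q8   q9 
 * q7    q10  q11 
   q8     q8   q9 
   q9    q10  q11 
   q10    q6   q7 
   q11    q5   q4 
(> = start, * = accepting)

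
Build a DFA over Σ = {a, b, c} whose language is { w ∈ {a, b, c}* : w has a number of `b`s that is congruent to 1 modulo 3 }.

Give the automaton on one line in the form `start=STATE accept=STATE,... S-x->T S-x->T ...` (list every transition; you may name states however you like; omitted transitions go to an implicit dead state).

start=S0 accept=S1 S0-a->S0 S0-b->S1 S0-c->S0 S1-a->S1 S1-b->S2 S1-c->S1 S2-a->S2 S2-b->S0 S2-c->S2

The only thing that matters is how many `b`s have appeared, reduced mod 3. Use one state per residue: S0 for 0, …, S2 for 2. Reading `b` moves to the next residue; anything else stays put. S1 is accepting.
With 3 states:
        a   b   c  
>  S0   S0  S1  S0 
 * S1   S1  S2  S1 
   S2   S2  S0  S2 
(> = start, * = accepting)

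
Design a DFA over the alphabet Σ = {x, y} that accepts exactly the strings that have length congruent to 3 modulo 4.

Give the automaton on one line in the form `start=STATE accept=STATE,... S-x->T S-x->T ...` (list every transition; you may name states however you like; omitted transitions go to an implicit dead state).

start=q0 accept=q3 q0-x->q1 q0-y->q1 q1-x->q2 q1-y->q2 q2-x->q3 q2-y->q3 q3-x->q0 q3-y->q0

Count input length modulo 4: every symbol advances one step around the cycle q0 → q1 → q2 → q3 → q0. Accept at q3.
4 states suffice.
        x   y  
>  q0   q1  q1 
   q1   q2  q2 
   q2   q3  q3 
 * q3   q0  q0 
(> = start, * = accepting)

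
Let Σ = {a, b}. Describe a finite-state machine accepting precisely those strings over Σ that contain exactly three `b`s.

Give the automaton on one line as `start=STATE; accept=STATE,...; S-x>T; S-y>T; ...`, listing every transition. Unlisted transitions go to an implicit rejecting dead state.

Only the number of `b`s matters, and only up to 4. Make a chain s0 → s1 → s2 → s3 → s4 advanced by each `b` (with s4 absorbing); every other symbol self-loops. The accepting set is {s3}.
With 5 states:
        a   b  
>  s0   s0  s1 
   s1   s1  s2 
   s2   s2  s3 
 * s3   s3  s4 
   s4   s4  s4 
(> = start, * = accepting)

start=s0; accept=s3; s0-a>s0; s0-b>s1; s1-a>s1; s1-b>s2; s2-a>s2; s2-b>s3; s3-a>s3; s3-b>s4; s4-a>s4; s4-b>s4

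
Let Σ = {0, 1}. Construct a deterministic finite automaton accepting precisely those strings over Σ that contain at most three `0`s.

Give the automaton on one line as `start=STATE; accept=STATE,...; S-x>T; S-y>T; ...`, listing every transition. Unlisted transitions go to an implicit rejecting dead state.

Count `0`s, saturating at 4: states q0 through q3 mean 0 through 3 `0`s seen; q4 means more than 3. Each `0` increments (capped at q4); other symbols loop. Accept from {q0, q1, q2, q3}.
A 5-state machine:
        0   1  
>* q0   q1  q0 
 * q1   q2  q1 
 * q2   q3  q2 
 * q3   q4  q3 
   q4   q4  q4 
(> = start, * = accepting)

start=q0; accept=q0,q1,q2,q3; q0-0>q1; q0-1>q0; q1-0>q2; q1-1>q1; q2-0>q3; q2-1>q2; q3-0>q4; q3-1>q3; q4-0>q4; q4-1>q4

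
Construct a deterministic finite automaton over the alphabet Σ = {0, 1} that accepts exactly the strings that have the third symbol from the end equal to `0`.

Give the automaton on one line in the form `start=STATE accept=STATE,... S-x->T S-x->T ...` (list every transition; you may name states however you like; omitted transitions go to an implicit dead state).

start=A accept=H,I,J,K A-0->B A-1->C B-0->D B-1->E C-0->F C-1->G D-0->H D-1->I E-0->J E-1->K F-0->L F-1->M G-0->N G-1->O H-0->H H-1->I I-0->J I-1->K J-0->L J-1->M K-0->N K-1->O L-0->H L-1->I M-0->J M-1->K N-0->L N-1->M O-0->N O-1->O

Because acceptance depends on a position counted from the end, the machine has to buffer the most recent 3 symbols. Make each state the string of the last up-to-3 symbols read; on input `x` shift the window left and append `x`. Accept when the buffered window has length 3 and begins with `0`.
       0  1 
>  A   B  C 
   B   D  E 
   C   F  G 
   D   H  I 
   E   J  K 
   F   L  M 
   G   N  O 
 * H   H  I 
 * I   J  K 
 * J   L  M 
 * K   N  O 
   L   H  I 
   M   J  K 
   N   L  M 
   O   N  O 
(> = start, * = accepting)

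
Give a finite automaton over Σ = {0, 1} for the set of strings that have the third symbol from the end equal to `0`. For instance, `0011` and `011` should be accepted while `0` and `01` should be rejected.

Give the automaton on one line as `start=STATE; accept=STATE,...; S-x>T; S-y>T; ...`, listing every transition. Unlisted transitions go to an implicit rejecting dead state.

A DFA must remember the last 3 symbols (since which symbol is third-to-last isn't known until the input ends). Use one state per possible window of the last ≤3 symbols; accept from those whose window starts with `0`.
A 15-state machine:
          0    1  
>  S0     S1   S2 
   S1     S3   S4 
   S2     S5   S6 
   S3     S7   S8 
   S4     S9  S10 
   S5    S11  S12 
   S6    S13  S14 
 * S7     S7   S8 
 * S8     S9  S10 
 * S9    S11  S12 
 * S10   S13  S14 
   S11    S7   S8 
   S12    S9  S10 
   S13   S11  S12 
   S14   S13  S14 
(> = start, * = accepting)

start=S0; accept=S7,S8,S9,S10; S0-0>S1; S0-1>S2; S1-0>S3; S1-1>S4; S2-0>S5; S2-1>S6; S3-0>S7; S3-1>S8; S4-0>S9; S4-1>S10; S5-0>S11; S5-1>S12; S6-0>S13; S6-1>S14; S7-0>S7; S7-1>S8; S8-0>S9; S8-1>S10; S9-0>S11; S9-1>S12; S10-0>S13; S10-1>S14; S11-0>S7; S11-1>S8; S12-0>S9; S12-1>S10; S13-0>S11; S13-1>S12; S14-0>S13; S14-1>S14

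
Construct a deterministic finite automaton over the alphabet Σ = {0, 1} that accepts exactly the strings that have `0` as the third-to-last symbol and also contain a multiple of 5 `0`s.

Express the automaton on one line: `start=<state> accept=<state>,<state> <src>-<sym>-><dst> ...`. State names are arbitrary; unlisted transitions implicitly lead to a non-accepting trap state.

start=q0 accept=q6,q9,q10,q13 q0-0->q1 q0-1->q0 q1-0->q2 q1-1->q1 q2-0->q3 q2-1->q2 q3-0->q4 q3-1->q5 q4-0->q6 q4-1->q7 q5-0->q8 q5-1->q5 q6-0->q1 q6-1->q9 q7-0->q10 q7-1->q11 q8-0->q12 q8-1->q7 q9-0->q1 q9-1->q13 q10-0->q1 q10-1->q14 q11-0->q15 q11-1->q11 q12-0->q1 q12-1->q9 q13-0->q1 q13-1->q0 q14-0->q1 q14-1->q13 q15-0->q1 q15-1->q14

Build one automaton per condition and run them in lockstep. One (15 states) tracks the last 3 symbols read; the other (5 states) tracks the count of `0`s modulo 5. Each combined state is a pair, one component from each; accept when both components accept. Equivalent product states are then merged.
          0    1  
>  q0     q1   q0 
   q1     q2   q1 
   q2     q3   q2 
   q3     q4   q5 
   q4     q6   q7 
   q5     q8   q5 
 * q6     q1   q9 
   q7    q10  q11 
   q8    q12   q7 
 * q9     q1  q13 
 * q10    q1  q14 
   q11   q15  q11 
   q12    q1   q9 
 * q13    q1   q0 
   q14    q1  q13 
   q15    q1  q14 
(> = start, * = accepting)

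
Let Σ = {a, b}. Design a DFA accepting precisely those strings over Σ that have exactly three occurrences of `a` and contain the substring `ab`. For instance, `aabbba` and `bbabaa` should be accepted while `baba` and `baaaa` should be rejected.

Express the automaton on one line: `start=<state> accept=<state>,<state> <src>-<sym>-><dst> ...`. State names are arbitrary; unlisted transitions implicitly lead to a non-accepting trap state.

Handle the two conditions separately and then intersect. The first has 5 states tracking the count of `a`s, saturating at 4; the second has 3 states tracking whether and how much of `ab` has been seen. A product state is a pair (one from each), accepting exactly when both do.
With 9 states:
        a   b  
>  q0   q1  q0 
   q1   q2  q3 
   q2   q4  q5 
   q3   q5  q3 
   q4   q6  q7 
   q5   q7  q5 
   q6   q6  q8 
 * q7   q8  q7 
   q8   q8  q8 
(> = start, * = accepting)

start=q0 accept=q7 q0-a->q1 q0-b->q0 q1-a->q2 q1-b->q3 q2-a->q4 q2-b->q5 q3-a->q5 q3-b->q3 q4-a->q6 q4-b->q7 q5-a->q7 q5-b->q5 q6-a->q6 q6-b->q8 q7-a->q8 q7-b->q7 q8-a->q8 q8-b->q8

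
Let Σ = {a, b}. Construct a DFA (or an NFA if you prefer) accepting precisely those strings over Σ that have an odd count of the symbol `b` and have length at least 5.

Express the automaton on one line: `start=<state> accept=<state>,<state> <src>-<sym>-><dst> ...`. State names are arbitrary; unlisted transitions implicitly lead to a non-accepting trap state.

start=s0 accept=s9 s0-a->s1 s0-b->s2 s1-a->s3 s1-b->s4 s2-a->s4 s2-b->s3 s3-a->s5 s3-b->s6 s4-a->s6 s4-b->s5 s5-a->s7 s5-b->s8 s6-a->s8 s6-b->s7 s7-a->s7 s7-b->s9 s8-a->s9 s8-b->s7 s9-a->s9 s9-b->s7

Run two small machines in parallel and take their product. The first has 2 states tracking the count of `b`s modulo 2; the second has 7 states tracking the input length, saturating at 6. A product state is a pair (one from each), accepting exactly when both do. Minimizing collapses redundant product states.
A 10-state machine:
        a   b  
>  s0   s1  s2 
   s1   s3  s4 
   s2   s4  s3 
   s3   s5  s6 
   s4   s6  s5 
   s5   s7  s8 
   s6   s8  s7 
   s7   s7  s9 
   s8   s9  s7 
 * s9   s9  s7 
(> = start, * = accepting)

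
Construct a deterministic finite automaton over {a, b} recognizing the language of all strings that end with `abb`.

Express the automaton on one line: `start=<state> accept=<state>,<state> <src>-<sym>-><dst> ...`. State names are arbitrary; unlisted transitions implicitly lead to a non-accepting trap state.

Remember how much of `abb` the current input suffix matches. State S0 means no match yet; S1 means the last symbol is `a`; S2 means the last 2 symbols are `ab`; S3 means the last 3 symbols are `abb`. Only S3 accepts. On a mismatch, fall back to the longest proper suffix that is still a prefix of `abb`.
With 4 states:
        a   b  
>  S0   S1  S0 
   S1   S1  S2 
   S2   S1  S3 
 * S3   S1  S0 
(> = start, * = accepting)

start=S0 accept=S3 S0-a->S1 S0-b->S0 S1-a->S1 S1-b->S2 S2-a->S1 S2-b->S3 S3-a->S1 S3-b->S0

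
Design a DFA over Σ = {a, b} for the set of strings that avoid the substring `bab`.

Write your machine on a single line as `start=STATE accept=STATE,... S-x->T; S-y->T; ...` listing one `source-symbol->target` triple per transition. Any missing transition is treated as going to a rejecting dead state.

Track partial matches of the forbidden pattern `bab`. State q3 is a dead state reached once `bab` has occurred; every other state accepts. q0 means no part of `bab` is currently matched.
A 4-state machine:
        a   b  
>* q0   q0  q1 
 * q1   q2  q1 
 * q2   q0  q3 
   q3   q3  q3 
(> = start, * = accepting)

start=q0; accept=q0,q1,q2; q0-a->q0; q0-b->q1; q1-a->q2; q1-b->q1; q2-a->q0; q2-b->q3; q3-a->q3; q3-b->q3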